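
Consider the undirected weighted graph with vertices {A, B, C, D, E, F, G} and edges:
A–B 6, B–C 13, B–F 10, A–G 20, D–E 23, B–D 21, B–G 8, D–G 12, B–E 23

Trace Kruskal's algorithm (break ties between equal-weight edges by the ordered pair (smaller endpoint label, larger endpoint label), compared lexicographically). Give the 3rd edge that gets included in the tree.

Sort edges by weight, then run Kruskal:
A–B (6): add — endpoints in different components.
B–G (8): add — endpoints in different components.
B–F (10): add — endpoints in different components.
D–G (12): add — endpoints in different components.
B–C (13): add — endpoints in different components.
A–G (20): skip — A and G already connected.
B–D (21): skip — B and D already connected.
B–E (23): add — endpoints in different components.
The 3rd edge added is B–F.

B-F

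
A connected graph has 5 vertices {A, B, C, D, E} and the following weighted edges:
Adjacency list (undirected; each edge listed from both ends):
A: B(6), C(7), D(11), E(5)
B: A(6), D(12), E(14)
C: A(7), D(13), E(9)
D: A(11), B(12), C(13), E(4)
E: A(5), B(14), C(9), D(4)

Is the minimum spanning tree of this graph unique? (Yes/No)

Yes

Kruskal: consider edges lightest-first.
D E (4): add — endpoints in different components.
A E (5): add — endpoints in different components.
A B (6): add — endpoints in different components.
A C (7): add — endpoints in different components.
Every non-tree edge has weight strictly greater than the heaviest edge on the tree path between its endpoints, so the MST is unique.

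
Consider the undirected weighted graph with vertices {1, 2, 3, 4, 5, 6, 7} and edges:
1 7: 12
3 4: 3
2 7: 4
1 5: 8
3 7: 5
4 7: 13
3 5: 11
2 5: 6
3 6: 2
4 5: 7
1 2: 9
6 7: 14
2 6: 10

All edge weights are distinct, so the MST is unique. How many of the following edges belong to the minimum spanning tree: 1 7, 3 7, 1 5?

Kruskal's algorithm — process edges by increasing weight (ties by edge label):
3 6 (2): add. Components now {1} {2} {3,6} {4} {5} {7}
3 4 (3): add. Components now {1} {2} {3,4,6} {5} {7}
2 7 (4): add. Components now {1} {2,7} {3,4,6} {5}
3 7 (5): add. Components now {1} {2,3,4,6,7} {5}
2 5 (6): add. Components now {1} {2,3,4,5,6,7}
4 5 (7): skip — 4 and 5 already connected.
1 5 (8): add. Components now {1,2,3,4,5,6,7}
MST edge set: {3 6, 3 4, 2 7, 3 7, 2 5, 1 5}.
Of the listed edges, {3 7, 1 5} are in the MST → 2.

2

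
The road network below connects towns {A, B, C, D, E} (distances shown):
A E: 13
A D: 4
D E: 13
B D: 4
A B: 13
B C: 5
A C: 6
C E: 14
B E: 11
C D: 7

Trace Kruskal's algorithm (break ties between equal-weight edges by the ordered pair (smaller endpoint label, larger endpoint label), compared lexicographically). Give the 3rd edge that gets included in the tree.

B-C

Kruskal's algorithm — process edges by increasing weight (ties by edge label):
A D (4): add — endpoints in different components.
B D (4): add — endpoints in different components.
B C (5): add — endpoints in different components.
A C (6): skip — A and C already connected.
C D (7): skip — C and D already connected.
B E (11): add — endpoints in different components.
The 3rd edge added is B C.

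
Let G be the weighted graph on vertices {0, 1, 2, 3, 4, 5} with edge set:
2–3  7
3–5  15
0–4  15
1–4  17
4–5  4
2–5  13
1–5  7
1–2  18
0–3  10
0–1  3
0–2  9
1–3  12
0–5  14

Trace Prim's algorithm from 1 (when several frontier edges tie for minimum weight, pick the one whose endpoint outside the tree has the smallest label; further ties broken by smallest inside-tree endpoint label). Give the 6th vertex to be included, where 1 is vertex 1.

Prim's algorithm from 1:
Step 1: cheapest edge leaving the tree is 0–1 (3); add 0.
Step 2: cheapest edge leaving the tree is 1–5 (7); add 5.
Step 3: cheapest edge leaving the tree is 4–5 (4); add 4.
Step 4: cheapest edge leaving the tree is 0–2 (9); add 2.
Step 5: cheapest edge leaving the tree is 2–3 (7); add 3.
Vertex order: 1, 0, 5, 4, 2, 3. The 6th vertex is 3.

3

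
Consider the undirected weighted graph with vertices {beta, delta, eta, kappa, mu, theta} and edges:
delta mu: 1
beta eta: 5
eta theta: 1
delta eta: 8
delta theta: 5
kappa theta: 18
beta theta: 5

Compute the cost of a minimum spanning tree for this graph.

30

Grow the tree from beta using Prim:
Step 1: cheapest edge leaving the tree is beta eta (5); add eta.
Step 2: cheapest edge leaving the tree is eta theta (1); add theta.
Step 3: cheapest edge leaving the tree is delta theta (5); add delta.
Step 4: cheapest edge leaving the tree is delta mu (1); add mu.
Step 5: cheapest edge leaving the tree is kappa theta (18); add kappa.
MST edges: beta eta, eta theta, delta theta, delta mu, kappa theta; total weight 5+1+5+1+18 = 30.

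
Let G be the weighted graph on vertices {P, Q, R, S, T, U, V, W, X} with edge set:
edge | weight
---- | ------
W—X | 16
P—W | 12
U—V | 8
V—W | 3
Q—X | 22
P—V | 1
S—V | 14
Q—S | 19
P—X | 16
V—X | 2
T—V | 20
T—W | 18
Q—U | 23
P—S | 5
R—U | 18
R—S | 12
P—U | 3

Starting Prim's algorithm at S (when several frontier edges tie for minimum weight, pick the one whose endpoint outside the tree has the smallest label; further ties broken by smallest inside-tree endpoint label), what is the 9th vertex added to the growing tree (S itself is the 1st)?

Q

Prim, starting at S.
Step 1: cheapest edge leaving the tree is P—S (5); add P.
Step 2: cheapest edge leaving the tree is P—V (1); add V.
Step 3: cheapest edge leaving the tree is V—X (2); add X.
Step 4: cheapest edge leaving the tree is P—U (3); add U.
Step 5: cheapest edge leaving the tree is V—W (3); add W.
Step 6: cheapest edge leaving the tree is R—S (12); add R.
Step 7: cheapest edge leaving the tree is T—W (18); add T.
Step 8: cheapest edge leaving the tree is Q—S (19); add Q.
Vertex order: S, P, V, X, U, W, R, T, Q. The 9th vertex is Q.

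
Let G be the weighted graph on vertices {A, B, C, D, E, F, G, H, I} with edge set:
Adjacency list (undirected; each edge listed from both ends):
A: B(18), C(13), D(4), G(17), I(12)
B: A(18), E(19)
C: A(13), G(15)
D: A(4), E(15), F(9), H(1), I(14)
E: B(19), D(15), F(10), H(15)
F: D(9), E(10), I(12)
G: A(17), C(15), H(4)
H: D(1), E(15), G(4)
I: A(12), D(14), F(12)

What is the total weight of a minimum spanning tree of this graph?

71

Grow the tree from C using Prim:
Step 1: cheapest edge leaving the tree is A-C (13); add A.
Step 2: cheapest edge leaving the tree is A-D (4); add D.
Step 3: cheapest edge leaving the tree is D-H (1); add H.
Step 4: cheapest edge leaving the tree is G-H (4); add G.
Step 5: cheapest edge leaving the tree is D-F (9); add F.
Step 6: cheapest edge leaving the tree is E-F (10); add E.
Step 7: cheapest edge leaving the tree is A-I (12); add I.
Step 8: cheapest edge leaving the tree is A-B (18); add B.
MST edges: A-C, A-D, D-H, G-H, D-F, E-F, A-I, A-B; total weight 13+4+1+4+9+10+12+18 = 71.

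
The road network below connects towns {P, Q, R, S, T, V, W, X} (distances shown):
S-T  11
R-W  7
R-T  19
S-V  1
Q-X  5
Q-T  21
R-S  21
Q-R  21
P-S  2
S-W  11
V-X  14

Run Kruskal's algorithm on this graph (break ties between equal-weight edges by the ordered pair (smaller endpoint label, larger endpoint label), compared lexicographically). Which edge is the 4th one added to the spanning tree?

R-W

Sort edges by weight, then run Kruskal:
S-V (1): add — endpoints in different components.
P-S (2): add — endpoints in different components.
Q-X (5): add — endpoints in different components.
R-W (7): add — endpoints in different components.
S-T (11): add — endpoints in different components.
S-W (11): add — endpoints in different components.
V-X (14): add — endpoints in different components.
The 4th edge added is R-W.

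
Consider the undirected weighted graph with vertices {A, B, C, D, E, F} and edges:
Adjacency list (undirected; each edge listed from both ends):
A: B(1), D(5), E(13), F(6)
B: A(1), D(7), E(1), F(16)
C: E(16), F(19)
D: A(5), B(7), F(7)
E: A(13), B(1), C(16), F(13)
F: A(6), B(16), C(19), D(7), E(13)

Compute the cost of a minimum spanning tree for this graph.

Sort edges by weight, then run Kruskal:
A—B (1): add — endpoints in different components.
B—E (1): add — endpoints in different components.
A—D (5): add — endpoints in different components.
A—F (6): add — endpoints in different components.
B—D (7): skip — B and D already connected.
D—F (7): skip — D and F already connected.
A—E (13): skip — A and E already connected.
E—F (13): skip — E and F already connected.
B—F (16): skip — B and F already connected.
C—E (16): add — endpoints in different components.
MST edges: A—B, B—E, A—D, A—F, C—E; total weight 1+1+5+6+16 = 29.

29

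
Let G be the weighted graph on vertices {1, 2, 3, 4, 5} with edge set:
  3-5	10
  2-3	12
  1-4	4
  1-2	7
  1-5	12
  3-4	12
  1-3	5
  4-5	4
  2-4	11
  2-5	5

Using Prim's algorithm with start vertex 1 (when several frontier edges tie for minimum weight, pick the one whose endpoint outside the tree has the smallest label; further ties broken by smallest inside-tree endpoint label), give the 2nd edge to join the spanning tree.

Prim's algorithm from 1:
Step 1: cheapest edge leaving the tree is 1-4 (4); add 4.
Step 2: cheapest edge leaving the tree is 4-5 (4); add 5.
Step 3: cheapest edge leaving the tree is 2-5 (5); add 2.
Step 4: cheapest edge leaving the tree is 1-3 (5); add 3.
The 2nd edge added is 4-5.

4-5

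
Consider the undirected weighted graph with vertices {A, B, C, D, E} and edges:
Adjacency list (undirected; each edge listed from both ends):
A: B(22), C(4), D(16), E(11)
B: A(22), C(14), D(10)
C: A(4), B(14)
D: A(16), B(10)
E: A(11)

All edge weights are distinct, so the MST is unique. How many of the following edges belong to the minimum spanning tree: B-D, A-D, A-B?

1

Sort edges by weight, then run Kruskal:
A-C (4): add — endpoints in different components.
B-D (10): add — endpoints in different components.
A-E (11): add — endpoints in different components.
B-C (14): add — endpoints in different components.
MST edge set: {A-C, B-D, A-E, B-C}.
Of the listed edges, {B-D} are in the MST → 1.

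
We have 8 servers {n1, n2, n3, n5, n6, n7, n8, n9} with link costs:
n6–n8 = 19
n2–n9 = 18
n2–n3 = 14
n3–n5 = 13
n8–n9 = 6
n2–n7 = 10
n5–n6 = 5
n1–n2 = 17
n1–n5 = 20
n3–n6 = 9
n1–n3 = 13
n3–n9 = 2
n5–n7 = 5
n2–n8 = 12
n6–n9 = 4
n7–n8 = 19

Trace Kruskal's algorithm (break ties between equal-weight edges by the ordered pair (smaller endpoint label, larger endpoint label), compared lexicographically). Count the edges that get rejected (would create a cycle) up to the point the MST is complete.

Sort edges by weight, then run Kruskal:
n3–n9 (2): add — endpoints in different components.
n6–n9 (4): add — endpoints in different components.
n5–n6 (5): add — endpoints in different components.
n5–n7 (5): add — endpoints in different components.
n8–n9 (6): add — endpoints in different components.
n3–n6 (9): skip — n3 and n6 already connected.
n2–n7 (10): add — endpoints in different components.
n2–n8 (12): skip — n8 and n2 already connected.
n1–n3 (13): add — endpoints in different components.
Edges rejected before the tree was complete: 2.

2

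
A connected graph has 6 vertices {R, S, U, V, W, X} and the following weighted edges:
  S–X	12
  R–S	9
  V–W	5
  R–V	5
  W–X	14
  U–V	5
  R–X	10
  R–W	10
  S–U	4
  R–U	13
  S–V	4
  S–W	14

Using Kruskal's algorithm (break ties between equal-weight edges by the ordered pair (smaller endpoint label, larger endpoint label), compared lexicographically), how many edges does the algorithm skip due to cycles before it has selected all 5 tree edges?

Kruskal: consider edges lightest-first.
S–U (4): add. Components now {V} {W} {R} {X} {S,U}
S–V (4): add. Components now {S,U,V} {W} {R} {X}
R–V (5): add. Components now {R,S,U,V} {W} {X}
U–V (5): skip — V and U already connected.
V–W (5): add. Components now {R,S,U,V,W} {X}
R–S (9): skip — R and S already connected.
R–W (10): skip — W and R already connected.
R–X (10): add. Components now {R,S,U,V,W,X}
Edges rejected before the tree was complete: 3.

3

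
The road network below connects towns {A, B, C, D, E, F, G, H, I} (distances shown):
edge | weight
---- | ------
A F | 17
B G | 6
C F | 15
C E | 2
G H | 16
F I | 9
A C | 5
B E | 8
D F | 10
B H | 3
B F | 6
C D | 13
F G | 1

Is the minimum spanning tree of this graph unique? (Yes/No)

Kruskal: consider edges lightest-first.
F G (1): add — endpoints in different components.
C E (2): add — endpoints in different components.
B H (3): add — endpoints in different components.
A C (5): add — endpoints in different components.
B F (6): add — endpoints in different components.
B G (6): skip — B and G already connected.
B E (8): add — endpoints in different components.
F I (9): add — endpoints in different components.
D F (10): add — endpoints in different components.
Non-tree edge B G has weight 6, equal to the heaviest edge on its tree cycle — swapping gives another MST of the same weight. Not unique.

No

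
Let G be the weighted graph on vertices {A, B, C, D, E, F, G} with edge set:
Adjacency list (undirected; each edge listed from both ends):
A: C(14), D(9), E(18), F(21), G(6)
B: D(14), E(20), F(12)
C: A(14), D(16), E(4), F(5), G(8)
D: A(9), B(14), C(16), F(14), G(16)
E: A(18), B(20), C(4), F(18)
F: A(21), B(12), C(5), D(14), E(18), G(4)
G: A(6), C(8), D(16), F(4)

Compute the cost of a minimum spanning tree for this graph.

40

Sort edges by weight, then run Kruskal:
C E (4): add. Components now {A} {B} {C,E} {D} {F} {G}
F G (4): add. Components now {A} {B} {C,E} {D} {F,G}
C F (5): add. Components now {A} {B} {C,E,F,G} {D}
A G (6): add. Components now {A,C,E,F,G} {B} {D}
C G (8): skip — C and G already connected.
A D (9): add. Components now {A,C,D,E,F,G} {B}
B F (12): add. Components now {A,B,C,D,E,F,G}
MST edges: C E, F G, C F, A G, A D, B F; total weight 4+4+5+6+9+12 = 40.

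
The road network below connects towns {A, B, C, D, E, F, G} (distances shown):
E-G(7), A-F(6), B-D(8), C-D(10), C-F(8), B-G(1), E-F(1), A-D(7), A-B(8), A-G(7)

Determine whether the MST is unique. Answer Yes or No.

No

Sort edges by weight, then run Kruskal:
B-G (1): add. Components now {A} {B,G} {C} {D} {E} {F}
E-F (1): add. Components now {A} {B,G} {C} {D} {E,F}
A-F (6): add. Components now {A,E,F} {B,G} {C} {D}
A-D (7): add. Components now {A,D,E,F} {B,G} {C}
A-G (7): add. Components now {A,B,D,E,F,G} {C}
E-G (7): skip — E and G already connected.
A-B (8): skip — A and B already connected.
B-D (8): skip — B and D already connected.
C-F (8): add. Components now {A,B,C,D,E,F,G}
Non-tree edge E-G has weight 7, equal to the heaviest edge on its tree cycle — swapping gives another MST of the same weight. Not unique.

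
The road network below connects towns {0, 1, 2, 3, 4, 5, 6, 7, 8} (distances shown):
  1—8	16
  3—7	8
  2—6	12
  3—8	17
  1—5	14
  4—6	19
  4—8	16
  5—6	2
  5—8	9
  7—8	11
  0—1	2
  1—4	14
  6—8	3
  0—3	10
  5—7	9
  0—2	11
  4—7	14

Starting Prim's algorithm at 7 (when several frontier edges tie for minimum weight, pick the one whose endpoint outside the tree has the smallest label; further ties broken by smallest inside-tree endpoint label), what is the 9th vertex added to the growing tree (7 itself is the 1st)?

4

Grow the tree from 7 using Prim:
Step 1: cheapest edge leaving the tree is 3—7 (8); add 3.
Step 2: cheapest edge leaving the tree is 5—7 (9); add 5.
Step 3: cheapest edge leaving the tree is 5—6 (2); add 6.
Step 4: cheapest edge leaving the tree is 6—8 (3); add 8.
Step 5: cheapest edge leaving the tree is 0—3 (10); add 0.
Step 6: cheapest edge leaving the tree is 0—1 (2); add 1.
Step 7: cheapest edge leaving the tree is 0—2 (11); add 2.
Step 8: cheapest edge leaving the tree is 1—4 (14); add 4.
Vertex order: 7, 3, 5, 6, 8, 0, 1, 2, 4. The 9th vertex is 4.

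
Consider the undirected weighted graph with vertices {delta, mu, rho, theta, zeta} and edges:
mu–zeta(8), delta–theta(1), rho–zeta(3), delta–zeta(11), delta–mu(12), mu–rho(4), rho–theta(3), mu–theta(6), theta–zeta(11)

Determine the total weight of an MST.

11

Grow the tree from rho using Prim:
Step 1: frontier [rho–theta 3, rho–zeta 3, mu–rho 4] → take rho–theta (3); add theta.
Step 2: frontier [rho–zeta 3, mu–rho 4, delta–theta 1, mu–theta 6, theta–zeta 11] → take delta–theta (1); add delta.
Step 3: frontier [delta–zeta 11, delta–mu 12, rho–zeta 3, mu–rho 4, mu–theta 6, theta–zeta 11] → take rho–zeta (3); add zeta.
Step 4: frontier [delta–mu 12, mu–rho 4, mu–theta 6, mu–zeta 8] → take mu–rho (4); add mu.
MST edges: rho–theta, delta–theta, rho–zeta, mu–rho; total weight 3+1+3+4 = 11.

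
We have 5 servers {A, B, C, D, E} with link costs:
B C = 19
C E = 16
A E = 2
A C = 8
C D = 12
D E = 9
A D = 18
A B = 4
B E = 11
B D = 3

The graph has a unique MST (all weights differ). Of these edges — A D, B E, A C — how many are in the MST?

1

Kruskal's algorithm — process edges by increasing weight (ties by edge label):
A E (2): add. Components now {A,E} {B} {C} {D}
B D (3): add. Components now {A,E} {B,D} {C}
A B (4): add. Components now {A,B,D,E} {C}
A C (8): add. Components now {A,B,C,D,E}
MST edge set: {A E, B D, A B, A C}.
Of the listed edges, {A C} are in the MST → 1.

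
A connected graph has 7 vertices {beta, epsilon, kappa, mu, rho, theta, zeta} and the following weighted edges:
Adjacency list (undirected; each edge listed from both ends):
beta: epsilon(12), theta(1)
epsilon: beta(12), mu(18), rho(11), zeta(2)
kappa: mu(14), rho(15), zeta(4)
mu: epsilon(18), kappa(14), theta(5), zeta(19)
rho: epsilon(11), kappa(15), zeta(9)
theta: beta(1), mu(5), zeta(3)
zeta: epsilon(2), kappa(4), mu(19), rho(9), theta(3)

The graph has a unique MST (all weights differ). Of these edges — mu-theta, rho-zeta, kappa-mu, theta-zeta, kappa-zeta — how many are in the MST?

4

Sort edges by weight, then run Kruskal:
beta-theta (1): add — endpoints in different components.
epsilon-zeta (2): add — endpoints in different components.
theta-zeta (3): add — endpoints in different components.
kappa-zeta (4): add — endpoints in different components.
mu-theta (5): add — endpoints in different components.
rho-zeta (9): add — endpoints in different components.
MST edge set: {beta-theta, epsilon-zeta, theta-zeta, kappa-zeta, mu-theta, rho-zeta}.
Of the listed edges, {mu-theta, rho-zeta, theta-zeta, kappa-zeta} are in the MST → 4.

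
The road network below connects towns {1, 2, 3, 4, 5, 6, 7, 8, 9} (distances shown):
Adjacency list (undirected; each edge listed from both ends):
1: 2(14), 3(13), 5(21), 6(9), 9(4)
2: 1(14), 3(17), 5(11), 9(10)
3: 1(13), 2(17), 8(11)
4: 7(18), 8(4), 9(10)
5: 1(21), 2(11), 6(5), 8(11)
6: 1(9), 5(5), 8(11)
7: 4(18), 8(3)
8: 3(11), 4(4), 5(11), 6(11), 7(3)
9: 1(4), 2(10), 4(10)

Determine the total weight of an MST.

Prim, starting at 9.
Step 1: cheapest edge leaving the tree is 1—9 (4); add 1.
Step 2: cheapest edge leaving the tree is 1—6 (9); add 6.
Step 3: cheapest edge leaving the tree is 5—6 (5); add 5.
Step 4: cheapest edge leaving the tree is 2—9 (10); add 2.
Step 5: cheapest edge leaving the tree is 4—9 (10); add 4.
Step 6: cheapest edge leaving the tree is 4—8 (4); add 8.
Step 7: cheapest edge leaving the tree is 7—8 (3); add 7.
Step 8: cheapest edge leaving the tree is 3—8 (11); add 3.
MST edges: 1—9, 1—6, 5—6, 2—9, 4—9, 4—8, 7—8, 3—8; total weight 4+9+5+10+10+4+3+11 = 56.

56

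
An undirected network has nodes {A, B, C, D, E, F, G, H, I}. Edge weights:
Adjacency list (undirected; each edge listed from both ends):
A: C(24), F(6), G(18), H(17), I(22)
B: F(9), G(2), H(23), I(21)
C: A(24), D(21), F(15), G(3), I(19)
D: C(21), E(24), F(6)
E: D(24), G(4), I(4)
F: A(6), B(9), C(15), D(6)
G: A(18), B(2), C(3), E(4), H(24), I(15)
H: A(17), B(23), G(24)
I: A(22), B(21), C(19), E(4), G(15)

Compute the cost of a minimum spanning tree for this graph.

Grow the tree from F using Prim:
Step 1: cheapest edge leaving the tree is A-F (6); add A.
Step 2: cheapest edge leaving the tree is D-F (6); add D.
Step 3: cheapest edge leaving the tree is B-F (9); add B.
Step 4: cheapest edge leaving the tree is B-G (2); add G.
Step 5: cheapest edge leaving the tree is C-G (3); add C.
Step 6: cheapest edge leaving the tree is E-G (4); add E.
Step 7: cheapest edge leaving the tree is E-I (4); add I.
Step 8: cheapest edge leaving the tree is A-H (17); add H.
MST edges: A-F, D-F, B-F, B-G, C-G, E-G, E-I, A-H; total weight 6+6+9+2+3+4+4+17 = 51.

51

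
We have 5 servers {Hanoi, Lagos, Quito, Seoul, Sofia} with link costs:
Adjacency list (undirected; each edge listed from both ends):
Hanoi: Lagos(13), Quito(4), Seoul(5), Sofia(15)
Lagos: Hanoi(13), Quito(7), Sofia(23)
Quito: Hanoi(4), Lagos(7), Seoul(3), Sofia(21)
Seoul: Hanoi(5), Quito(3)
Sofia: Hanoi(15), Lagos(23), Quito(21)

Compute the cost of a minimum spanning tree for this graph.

29

Kruskal: consider edges lightest-first.
Quito—Seoul (3): add. Components now {Sofia} {Quito,Seoul} {Lagos} {Hanoi}
Hanoi—Quito (4): add. Components now {Sofia} {Hanoi,Quito,Seoul} {Lagos}
Hanoi—Seoul (5): skip — Hanoi and Seoul already connected.
Lagos—Quito (7): add. Components now {Sofia} {Hanoi,Lagos,Quito,Seoul}
Hanoi—Lagos (13): skip — Lagos and Hanoi already connected.
Hanoi—Sofia (15): add. Components now {Hanoi,Lagos,Quito,Seoul,Sofia}
MST edges: Quito—Seoul, Hanoi—Quito, Lagos—Quito, Hanoi—Sofia; total weight 3+4+7+15 = 29.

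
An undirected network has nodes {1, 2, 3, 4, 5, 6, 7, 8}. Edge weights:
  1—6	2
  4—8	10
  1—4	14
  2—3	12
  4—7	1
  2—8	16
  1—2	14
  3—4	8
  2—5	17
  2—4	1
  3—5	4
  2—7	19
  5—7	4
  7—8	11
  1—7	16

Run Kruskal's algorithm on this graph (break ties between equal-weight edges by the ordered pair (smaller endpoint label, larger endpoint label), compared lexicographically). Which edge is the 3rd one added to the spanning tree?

Sort edges by weight, then run Kruskal:
2—4 (1): add — endpoints in different components.
4—7 (1): add — endpoints in different components.
1—6 (2): add — endpoints in different components.
3—5 (4): add — endpoints in different components.
5—7 (4): add — endpoints in different components.
3—4 (8): skip — 3 and 4 already connected.
4—8 (10): add — endpoints in different components.
7—8 (11): skip — 7 and 8 already connected.
2—3 (12): skip — 2 and 3 already connected.
1—2 (14): add — endpoints in different components.
The 3rd edge added is 1—6.

1-6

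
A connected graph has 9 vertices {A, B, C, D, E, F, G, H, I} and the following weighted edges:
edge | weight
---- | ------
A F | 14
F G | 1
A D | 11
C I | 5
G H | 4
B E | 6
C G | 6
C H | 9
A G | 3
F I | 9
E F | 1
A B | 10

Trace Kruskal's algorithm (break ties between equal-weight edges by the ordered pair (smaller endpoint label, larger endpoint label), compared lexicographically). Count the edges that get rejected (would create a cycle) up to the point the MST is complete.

Sort edges by weight, then run Kruskal:
E F (1): add — endpoints in different components.
F G (1): add — endpoints in different components.
A G (3): add — endpoints in different components.
G H (4): add — endpoints in different components.
C I (5): add — endpoints in different components.
B E (6): add — endpoints in different components.
C G (6): add — endpoints in different components.
C H (9): skip — C and H already connected.
F I (9): skip — F and I already connected.
A B (10): skip — A and B already connected.
A D (11): add — endpoints in different components.
Edges rejected before the tree was complete: 3.

3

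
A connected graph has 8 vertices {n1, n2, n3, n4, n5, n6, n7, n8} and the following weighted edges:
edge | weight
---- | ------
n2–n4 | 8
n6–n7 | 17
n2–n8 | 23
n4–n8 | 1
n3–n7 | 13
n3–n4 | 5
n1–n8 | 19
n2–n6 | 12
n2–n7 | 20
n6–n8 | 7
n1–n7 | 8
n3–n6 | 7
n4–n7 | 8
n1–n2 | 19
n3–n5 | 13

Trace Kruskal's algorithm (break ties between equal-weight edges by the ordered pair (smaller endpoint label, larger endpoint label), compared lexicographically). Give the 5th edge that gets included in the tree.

Kruskal's algorithm — process edges by increasing weight (ties by edge label):
n4–n8 (1): add — endpoints in different components.
n3–n4 (5): add — endpoints in different components.
n3–n6 (7): add — endpoints in different components.
n6–n8 (7): skip — n8 and n6 already connected.
n1–n7 (8): add — endpoints in different components.
n2–n4 (8): add — endpoints in different components.
n4–n7 (8): add — endpoints in different components.
n2–n6 (12): skip — n2 and n6 already connected.
n3–n5 (13): add — endpoints in different components.
The 5th edge added is n2–n4.

n2-n4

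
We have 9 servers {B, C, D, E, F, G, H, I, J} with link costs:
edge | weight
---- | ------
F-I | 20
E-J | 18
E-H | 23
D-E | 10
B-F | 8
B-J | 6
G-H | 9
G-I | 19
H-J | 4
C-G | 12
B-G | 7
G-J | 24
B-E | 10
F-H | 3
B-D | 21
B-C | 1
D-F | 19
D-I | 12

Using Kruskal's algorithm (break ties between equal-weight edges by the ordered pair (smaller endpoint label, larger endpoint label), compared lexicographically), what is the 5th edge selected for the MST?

Kruskal's algorithm — process edges by increasing weight (ties by edge label):
B-C (1): add — endpoints in different components.
F-H (3): add — endpoints in different components.
H-J (4): add — endpoints in different components.
B-J (6): add — endpoints in different components.
B-G (7): add — endpoints in different components.
B-F (8): skip — B and F already connected.
G-H (9): skip — G and H already connected.
B-E (10): add — endpoints in different components.
D-E (10): add — endpoints in different components.
C-G (12): skip — C and G already connected.
D-I (12): add — endpoints in different components.
The 5th edge added is B-G.

B-G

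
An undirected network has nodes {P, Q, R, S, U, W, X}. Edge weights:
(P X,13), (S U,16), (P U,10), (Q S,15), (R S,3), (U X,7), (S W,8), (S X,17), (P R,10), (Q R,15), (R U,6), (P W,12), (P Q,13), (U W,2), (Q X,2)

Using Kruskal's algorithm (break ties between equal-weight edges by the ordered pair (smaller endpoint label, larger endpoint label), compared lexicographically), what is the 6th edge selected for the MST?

Kruskal: consider edges lightest-first.
Q X (2): add — endpoints in different components.
U W (2): add — endpoints in different components.
R S (3): add — endpoints in different components.
R U (6): add — endpoints in different components.
U X (7): add — endpoints in different components.
S W (8): skip — S and W already connected.
P R (10): add — endpoints in different components.
The 6th edge added is P R.

P-R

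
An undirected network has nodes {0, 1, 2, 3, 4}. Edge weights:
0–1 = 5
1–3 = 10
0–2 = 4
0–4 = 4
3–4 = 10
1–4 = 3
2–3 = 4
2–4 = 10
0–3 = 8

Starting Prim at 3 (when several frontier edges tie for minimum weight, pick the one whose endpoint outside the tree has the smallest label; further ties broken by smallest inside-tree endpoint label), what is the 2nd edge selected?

Prim, starting at 3.
Step 1: cheapest edge leaving the tree is 2–3 (4); add 2.
Step 2: cheapest edge leaving the tree is 0–2 (4); add 0.
Step 3: cheapest edge leaving the tree is 0–4 (4); add 4.
Step 4: cheapest edge leaving the tree is 1–4 (3); add 1.
The 2nd edge added is 0–2.

0-2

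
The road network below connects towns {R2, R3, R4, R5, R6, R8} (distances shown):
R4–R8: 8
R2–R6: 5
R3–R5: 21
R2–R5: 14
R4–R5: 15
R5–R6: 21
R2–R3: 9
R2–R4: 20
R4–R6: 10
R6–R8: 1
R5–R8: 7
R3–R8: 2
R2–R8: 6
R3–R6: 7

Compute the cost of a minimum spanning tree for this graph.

23

Kruskal: consider edges lightest-first.
R6–R8 (1): add — endpoints in different components.
R3–R8 (2): add — endpoints in different components.
R2–R6 (5): add — endpoints in different components.
R2–R8 (6): skip — R2 and R8 already connected.
R3–R6 (7): skip — R3 and R6 already connected.
R5–R8 (7): add — endpoints in different components.
R4–R8 (8): add — endpoints in different components.
MST edges: R6–R8, R3–R8, R2–R6, R5–R8, R4–R8; total weight 1+2+5+7+8 = 23.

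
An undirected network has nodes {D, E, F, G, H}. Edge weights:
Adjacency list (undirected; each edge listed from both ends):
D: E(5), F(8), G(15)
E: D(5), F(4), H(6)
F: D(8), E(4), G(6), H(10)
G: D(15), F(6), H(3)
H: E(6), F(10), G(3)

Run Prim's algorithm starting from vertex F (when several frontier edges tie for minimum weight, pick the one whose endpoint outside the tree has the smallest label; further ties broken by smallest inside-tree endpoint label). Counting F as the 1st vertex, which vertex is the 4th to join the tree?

Prim, starting at F.
Step 1: cheapest edge leaving the tree is E—F (4); add E.
Step 2: cheapest edge leaving the tree is D—E (5); add D.
Step 3: cheapest edge leaving the tree is F—G (6); add G.
Step 4: cheapest edge leaving the tree is G—H (3); add H.
Vertex order: F, E, D, G, H. The 4th vertex is G.

G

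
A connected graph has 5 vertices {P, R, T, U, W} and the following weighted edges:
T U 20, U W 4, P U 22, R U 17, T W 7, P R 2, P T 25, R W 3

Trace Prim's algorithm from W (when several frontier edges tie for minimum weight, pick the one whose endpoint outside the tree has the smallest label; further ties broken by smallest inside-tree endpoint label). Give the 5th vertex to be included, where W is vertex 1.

T

Prim, starting at W.
Step 1: frontier [R W 3, U W 4, T W 7] → take R W (3); add R.
Step 2: frontier [P R 2, R U 17, U W 4, T W 7] → take P R (2); add P.
Step 3: frontier [P U 22, P T 25, R U 17, U W 4, T W 7] → take U W (4); add U.
Step 4: frontier [P T 25, T U 20, T W 7] → take T W (7); add T.
Vertex order: W, R, P, U, T. The 5th vertex is T.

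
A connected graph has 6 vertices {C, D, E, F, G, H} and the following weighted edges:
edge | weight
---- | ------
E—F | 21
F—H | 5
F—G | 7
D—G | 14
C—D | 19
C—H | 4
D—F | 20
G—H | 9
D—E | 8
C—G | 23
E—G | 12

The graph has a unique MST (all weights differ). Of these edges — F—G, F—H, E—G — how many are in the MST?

3

Kruskal: consider edges lightest-first.
C—H (4): add — endpoints in different components.
F—H (5): add — endpoints in different components.
F—G (7): add — endpoints in different components.
D—E (8): add — endpoints in different components.
G—H (9): skip — G and H already connected.
E—G (12): add — endpoints in different components.
MST edge set: {C—H, F—H, F—G, D—E, E—G}.
Of the listed edges, {F—G, F—H, E—G} are in the MST → 3.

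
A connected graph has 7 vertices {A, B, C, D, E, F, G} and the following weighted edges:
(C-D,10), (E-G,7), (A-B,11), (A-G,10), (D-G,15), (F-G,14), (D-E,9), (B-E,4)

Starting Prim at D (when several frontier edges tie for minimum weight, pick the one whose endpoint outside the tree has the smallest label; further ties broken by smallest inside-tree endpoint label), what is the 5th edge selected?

Prim, starting at D.
Step 1: frontier [D-E 9, C-D 10, D-G 15] → take D-E (9); add E.
Step 2: frontier [C-D 10, D-G 15, B-E 4, E-G 7] → take B-E (4); add B.
Step 3: frontier [A-B 11, C-D 10, D-G 15, E-G 7] → take E-G (7); add G.
Step 4: frontier [A-B 11, C-D 10, A-G 10, F-G 14] → take A-G (10); add A.
Step 5: frontier [C-D 10, F-G 14] → take C-D (10); add C.
Step 6: frontier [F-G 14] → take F-G (14); add F.
The 5th edge added is C-D.

C-D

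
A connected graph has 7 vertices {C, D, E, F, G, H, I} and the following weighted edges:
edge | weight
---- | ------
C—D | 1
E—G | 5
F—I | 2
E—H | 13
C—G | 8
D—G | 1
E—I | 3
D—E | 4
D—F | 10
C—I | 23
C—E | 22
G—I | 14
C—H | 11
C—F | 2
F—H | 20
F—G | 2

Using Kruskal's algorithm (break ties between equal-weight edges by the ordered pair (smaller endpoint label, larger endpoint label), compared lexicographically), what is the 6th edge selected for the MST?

C-H

Kruskal's algorithm — process edges by increasing weight (ties by edge label):
C—D (1): add. Components now {C,D} {E} {F} {G} {H} {I}
D—G (1): add. Components now {C,D,G} {E} {F} {H} {I}
C—F (2): add. Components now {C,D,F,G} {E} {H} {I}
F—G (2): skip — F and G already connected.
F—I (2): add. Components now {C,D,F,G,I} {E} {H}
E—I (3): add. Components now {C,D,E,F,G,I} {H}
D—E (4): skip — D and E already connected.
E—G (5): skip — E and G already connected.
C—G (8): skip — C and G already connected.
D—F (10): skip — D and F already connected.
C—H (11): add. Components now {C,D,E,F,G,H,I}
The 6th edge added is C—H.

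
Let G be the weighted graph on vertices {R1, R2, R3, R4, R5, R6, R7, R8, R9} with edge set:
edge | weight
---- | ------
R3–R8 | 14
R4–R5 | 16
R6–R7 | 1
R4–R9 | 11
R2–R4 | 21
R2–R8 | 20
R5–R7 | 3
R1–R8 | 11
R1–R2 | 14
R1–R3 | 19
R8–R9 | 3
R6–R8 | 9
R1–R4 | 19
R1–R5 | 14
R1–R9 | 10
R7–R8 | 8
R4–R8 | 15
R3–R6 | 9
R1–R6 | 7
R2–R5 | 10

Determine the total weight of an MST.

Prim, starting at R9.
Step 1: cheapest edge leaving the tree is R8–R9 (3); add R8.
Step 2: cheapest edge leaving the tree is R7–R8 (8); add R7.
Step 3: cheapest edge leaving the tree is R6–R7 (1); add R6.
Step 4: cheapest edge leaving the tree is R5–R7 (3); add R5.
Step 5: cheapest edge leaving the tree is R1–R6 (7); add R1.
Step 6: cheapest edge leaving the tree is R3–R6 (9); add R3.
Step 7: cheapest edge leaving the tree is R2–R5 (10); add R2.
Step 8: cheapest edge leaving the tree is R4–R9 (11); add R4.
MST edges: R8–R9, R7–R8, R6–R7, R5–R7, R1–R6, R3–R6, R2–R5, R4–R9; total weight 3+8+1+3+7+9+10+11 = 52.

52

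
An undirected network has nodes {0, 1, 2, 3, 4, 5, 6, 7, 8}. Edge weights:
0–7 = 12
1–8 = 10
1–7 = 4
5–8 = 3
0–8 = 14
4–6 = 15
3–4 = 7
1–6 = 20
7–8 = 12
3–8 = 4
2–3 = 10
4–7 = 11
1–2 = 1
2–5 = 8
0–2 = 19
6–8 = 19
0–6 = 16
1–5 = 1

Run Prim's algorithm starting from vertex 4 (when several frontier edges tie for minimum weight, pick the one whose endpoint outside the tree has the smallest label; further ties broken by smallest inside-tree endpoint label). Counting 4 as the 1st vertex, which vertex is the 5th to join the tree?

1

Prim's algorithm from 4:
Step 1: cheapest edge leaving the tree is 3–4 (7); add 3.
Step 2: cheapest edge leaving the tree is 3–8 (4); add 8.
Step 3: cheapest edge leaving the tree is 5–8 (3); add 5.
Step 4: cheapest edge leaving the tree is 1–5 (1); add 1.
Step 5: cheapest edge leaving the tree is 1–2 (1); add 2.
Step 6: cheapest edge leaving the tree is 1–7 (4); add 7.
Step 7: cheapest edge leaving the tree is 0–7 (12); add 0.
Step 8: cheapest edge leaving the tree is 4–6 (15); add 6.
Vertex order: 4, 3, 8, 5, 1, 2, 7, 0, 6. The 5th vertex is 1.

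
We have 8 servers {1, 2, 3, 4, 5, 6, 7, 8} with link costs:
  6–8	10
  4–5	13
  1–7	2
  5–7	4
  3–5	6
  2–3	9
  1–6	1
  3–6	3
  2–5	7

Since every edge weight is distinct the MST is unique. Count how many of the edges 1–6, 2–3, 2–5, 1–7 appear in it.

3

Kruskal: consider edges lightest-first.
1–6 (1): add — endpoints in different components.
1–7 (2): add — endpoints in different components.
3–6 (3): add — endpoints in different components.
5–7 (4): add — endpoints in different components.
3–5 (6): skip — 3 and 5 already connected.
2–5 (7): add — endpoints in different components.
2–3 (9): skip — 2 and 3 already connected.
6–8 (10): add — endpoints in different components.
4–5 (13): add — endpoints in different components.
MST edge set: {1–6, 1–7, 3–6, 5–7, 2–5, 6–8, 4–5}.
Of the listed edges, {1–6, 2–5, 1–7} are in the MST → 3.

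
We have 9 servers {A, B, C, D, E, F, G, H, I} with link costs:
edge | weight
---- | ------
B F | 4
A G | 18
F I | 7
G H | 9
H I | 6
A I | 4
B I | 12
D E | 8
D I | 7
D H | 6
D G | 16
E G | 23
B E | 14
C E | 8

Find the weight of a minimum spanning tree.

Kruskal: consider edges lightest-first.
A I (4): add — endpoints in different components.
B F (4): add — endpoints in different components.
D H (6): add — endpoints in different components.
H I (6): add — endpoints in different components.
D I (7): skip — D and I already connected.
F I (7): add — endpoints in different components.
C E (8): add — endpoints in different components.
D E (8): add — endpoints in different components.
G H (9): add — endpoints in different components.
MST edges: A I, B F, D H, H I, F I, C E, D E, G H; total weight 4+4+6+6+7+8+8+9 = 52.

52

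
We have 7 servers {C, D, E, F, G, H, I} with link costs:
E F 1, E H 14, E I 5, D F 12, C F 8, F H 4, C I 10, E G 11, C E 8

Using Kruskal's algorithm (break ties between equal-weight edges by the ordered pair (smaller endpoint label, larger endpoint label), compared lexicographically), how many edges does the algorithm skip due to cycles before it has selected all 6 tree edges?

2

Kruskal's algorithm — process edges by increasing weight (ties by edge label):
E F (1): add — endpoints in different components.
F H (4): add — endpoints in different components.
E I (5): add — endpoints in different components.
C E (8): add — endpoints in different components.
C F (8): skip — C and F already connected.
C I (10): skip — C and I already connected.
E G (11): add — endpoints in different components.
D F (12): add — endpoints in different components.
Edges rejected before the tree was complete: 2.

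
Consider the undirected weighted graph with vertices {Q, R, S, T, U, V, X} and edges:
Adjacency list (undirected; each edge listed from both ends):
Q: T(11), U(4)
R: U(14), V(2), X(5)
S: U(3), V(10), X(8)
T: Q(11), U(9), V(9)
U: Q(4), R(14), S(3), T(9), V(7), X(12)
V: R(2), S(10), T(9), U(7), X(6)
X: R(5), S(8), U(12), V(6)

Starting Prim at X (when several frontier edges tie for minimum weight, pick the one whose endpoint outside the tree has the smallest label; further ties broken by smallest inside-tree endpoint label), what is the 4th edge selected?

S-U

Prim, starting at X.
Step 1: frontier [R–X 5, V–X 6, S–X 8, U–X 12] → take R–X (5); add R.
Step 2: frontier [R–V 2, R–U 14, V–X 6, S–X 8, U–X 12] → take R–V (2); add V.
Step 3: frontier [R–U 14, U–V 7, T–V 9, S–V 10, S–X 8, U–X 12] → take U–V (7); add U.
Step 4: frontier [S–U 3, Q–U 4, T–U 9, T–V 9, S–V 10, S–X 8] → take S–U (3); add S.
Step 5: frontier [Q–U 4, T–U 9, T–V 9] → take Q–U (4); add Q.
Step 6: frontier [Q–T 11, T–U 9, T–V 9] → take T–U (9); add T.
The 4th edge added is S–U.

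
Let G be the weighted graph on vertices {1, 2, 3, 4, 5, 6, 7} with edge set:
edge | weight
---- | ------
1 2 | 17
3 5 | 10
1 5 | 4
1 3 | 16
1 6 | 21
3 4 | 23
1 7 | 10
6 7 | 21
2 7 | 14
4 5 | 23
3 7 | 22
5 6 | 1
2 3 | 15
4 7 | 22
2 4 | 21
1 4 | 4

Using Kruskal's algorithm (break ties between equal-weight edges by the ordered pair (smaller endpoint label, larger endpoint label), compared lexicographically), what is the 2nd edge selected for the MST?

1-4

Sort edges by weight, then run Kruskal:
5 6 (1): add. Components now {1} {2} {3} {4} {5,6} {7}
1 4 (4): add. Components now {1,4} {2} {3} {5,6} {7}
1 5 (4): add. Components now {1,4,5,6} {2} {3} {7}
1 7 (10): add. Components now {1,4,5,6,7} {2} {3}
3 5 (10): add. Components now {1,3,4,5,6,7} {2}
2 7 (14): add. Components now {1,2,3,4,5,6,7}
The 2nd edge added is 1 4.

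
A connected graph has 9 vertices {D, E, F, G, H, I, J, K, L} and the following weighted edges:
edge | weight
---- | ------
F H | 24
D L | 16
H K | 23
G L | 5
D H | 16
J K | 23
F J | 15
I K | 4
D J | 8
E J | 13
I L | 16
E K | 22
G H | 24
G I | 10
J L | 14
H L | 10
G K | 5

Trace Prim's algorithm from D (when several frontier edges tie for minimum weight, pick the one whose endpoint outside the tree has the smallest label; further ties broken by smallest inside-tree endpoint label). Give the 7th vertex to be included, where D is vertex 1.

I

Prim, starting at D.
Step 1: cheapest edge leaving the tree is D J (8); add J.
Step 2: cheapest edge leaving the tree is E J (13); add E.
Step 3: cheapest edge leaving the tree is J L (14); add L.
Step 4: cheapest edge leaving the tree is G L (5); add G.
Step 5: cheapest edge leaving the tree is G K (5); add K.
Step 6: cheapest edge leaving the tree is I K (4); add I.
Step 7: cheapest edge leaving the tree is H L (10); add H.
Step 8: cheapest edge leaving the tree is F J (15); add F.
Vertex order: D, J, E, L, G, K, I, H, F. The 7th vertex is I.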